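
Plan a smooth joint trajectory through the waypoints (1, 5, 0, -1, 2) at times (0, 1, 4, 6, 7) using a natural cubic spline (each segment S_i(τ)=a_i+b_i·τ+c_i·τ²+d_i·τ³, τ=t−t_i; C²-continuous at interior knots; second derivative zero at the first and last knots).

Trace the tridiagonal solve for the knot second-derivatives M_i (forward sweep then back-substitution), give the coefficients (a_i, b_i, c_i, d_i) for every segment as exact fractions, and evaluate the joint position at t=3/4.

Δ: Δ0=4, Δ1=-5/3, Δ2=-1/2, Δ3=3
row 1: diag=8, rhs=-34; c'=3/8, d'=-17/4
row 2: denom=10−3·3/8=71/8; d'=(7−3·-17/4)/(71/8)=158/71
row 3: denom=6−2·16/71=394/71; d'=(21−2·158/71)/(394/71)=1175/394
back: M3=1175/394
back: M2=158/71−16/71·1175/394=306/197
back: M1=-17/4−3/8·306/197=-952/197
M: M0=0, M1=-952/197, M2=306/197, M3=1175/394, M4=0
seg 0: a=1, c=M0/2=0, d=(M1−M0)/(6·1)=-476/591, b=Δ0−h0·(2M0+M1)/6=2840/591
seg 1: a=5, c=M1/2=-476/197, d=(M2−M1)/(6·3)=629/1773, b=Δ1−h1·(2M1+M2)/6=1412/591
seg 2: a=0, c=M2/2=153/197, d=(M3−M2)/(6·2)=563/4728, b=Δ2−h2·(2M2+M3)/6=-1495/591
seg 3: a=-1, c=M3/2=1175/788, d=(M4−M3)/(6·1)=-1175/2364, b=Δ3−h3·(2M3+M4)/6=2371/1182
t_q=3/4 → seg 0, τ=3/4; S=1+2840/591·τ+0·τ²+-476/591·τ³=13441/3152

  seg 0: a=1 b=2840/591 c=0 d=-476/591
  seg 1: a=5 b=1412/591 c=-476/197 d=629/1773
  seg 2: a=0 b=-1495/591 c=153/197 d=563/4728
  seg 3: a=-1 b=2371/1182 c=1175/788 d=-1175/2364
S(3/4) = 13441/3152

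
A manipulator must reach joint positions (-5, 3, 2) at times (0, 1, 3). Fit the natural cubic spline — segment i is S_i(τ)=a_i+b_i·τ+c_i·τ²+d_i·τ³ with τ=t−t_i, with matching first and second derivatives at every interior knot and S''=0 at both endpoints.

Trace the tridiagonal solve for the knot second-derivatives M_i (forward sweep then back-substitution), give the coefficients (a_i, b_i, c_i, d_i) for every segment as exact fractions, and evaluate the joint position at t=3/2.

  seg 0: a=-5 b=113/12 c=0 d=-17/12
  seg 1: a=3 b=31/6 c=-17/4 d=17/24
S(3/2) = 295/64

Δ: Δ0=8, Δ1=-1/2
row 1: diag=6, rhs=-51; c'=1/3, d'=-17/2
back: M1=-17/2
M: M0=0, M1=-17/2, M2=0
seg 0: a=-5, c=M0/2=0, d=(M1−M0)/(6·1)=-17/12, b=Δ0−h0·(2M0+M1)/6=113/12
seg 1: a=3, c=M1/2=-17/4, d=(M2−M1)/(6·2)=17/24, b=Δ1−h1·(2M1+M2)/6=31/6
t_q=3/2 → seg 1, τ=1/2; S=3+31/6·τ+-17/4·τ²+17/24·τ³=295/64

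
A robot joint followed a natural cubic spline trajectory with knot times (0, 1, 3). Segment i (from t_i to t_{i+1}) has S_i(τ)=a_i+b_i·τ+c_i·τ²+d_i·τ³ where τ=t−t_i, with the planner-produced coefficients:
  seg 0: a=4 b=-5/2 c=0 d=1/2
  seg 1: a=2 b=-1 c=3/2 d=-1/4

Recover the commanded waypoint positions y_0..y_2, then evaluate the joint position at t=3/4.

y_0 = S_0(0) = a_0 = 4
y_1 = S_1(0) = a_1 = 2
y_2 = S_1(2) = 4
t_q=3/4 is in segment 0 (τ=3/4); S_0(τ)=299/128

y_0=4 y_1=2 y_2=4
S(3/4) = 299/128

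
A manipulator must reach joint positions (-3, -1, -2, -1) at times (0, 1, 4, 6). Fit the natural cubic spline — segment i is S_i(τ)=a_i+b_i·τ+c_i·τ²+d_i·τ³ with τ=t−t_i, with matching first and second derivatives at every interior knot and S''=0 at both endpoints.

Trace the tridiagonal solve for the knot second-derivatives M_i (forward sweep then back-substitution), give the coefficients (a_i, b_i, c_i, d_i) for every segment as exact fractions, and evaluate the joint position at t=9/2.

  seg 0: a=-3 b=1007/426 c=0 d=-155/426
  seg 1: a=-1 b=271/213 c=-155/142 d=79/426
  seg 2: a=-2 b=-115/426 c=41/71 d=-41/426
S(9/2) = -2275/1136

Δ: Δ0=2, Δ1=-1/3, Δ2=1/2
row 1: diag=8, rhs=-14; c'=3/8, d'=-7/4
row 2: denom=10−3·3/8=71/8; d'=(5−3·-7/4)/(71/8)=82/71
back: M2=82/71
back: M1=-7/4−3/8·82/71=-155/71
M: M0=0, M1=-155/71, M2=82/71, M3=0
seg 0: a=-3, c=M0/2=0, d=(M1−M0)/(6·1)=-155/426, b=Δ0−h0·(2M0+M1)/6=1007/426
seg 1: a=-1, c=M1/2=-155/142, d=(M2−M1)/(6·3)=79/426, b=Δ1−h1·(2M1+M2)/6=271/213
seg 2: a=-2, c=M2/2=41/71, d=(M3−M2)/(6·2)=-41/426, b=Δ2−h2·(2M2+M3)/6=-115/426
t_q=9/2 → seg 2, τ=1/2; S=-2+-115/426·τ+41/71·τ²+-41/426·τ³=-2275/1136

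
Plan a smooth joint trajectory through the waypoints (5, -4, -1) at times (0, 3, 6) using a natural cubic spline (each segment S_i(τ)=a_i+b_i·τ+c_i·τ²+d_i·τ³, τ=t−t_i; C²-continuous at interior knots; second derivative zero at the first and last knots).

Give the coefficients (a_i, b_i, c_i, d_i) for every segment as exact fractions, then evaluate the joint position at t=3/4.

Δ: Δ0=-3, Δ1=1
row 1: diag=12, rhs=24; c'=1/4, d'=2
back: M1=2
M: M0=0, M1=2, M2=0
seg 0: a=5, c=M0/2=0, d=(M1−M0)/(6·3)=1/9, b=Δ0−h0·(2M0+M1)/6=-4
seg 1: a=-4, c=M1/2=1, d=(M2−M1)/(6·3)=-1/9, b=Δ1−h1·(2M1+M2)/6=-1
t_q=3/4 → seg 0, τ=3/4; S=5+-4·τ+0·τ²+1/9·τ³=131/64

  seg 0: a=5 b=-4 c=0 d=1/9
  seg 1: a=-4 b=-1 c=1 d=-1/9
S(3/4) = 131/64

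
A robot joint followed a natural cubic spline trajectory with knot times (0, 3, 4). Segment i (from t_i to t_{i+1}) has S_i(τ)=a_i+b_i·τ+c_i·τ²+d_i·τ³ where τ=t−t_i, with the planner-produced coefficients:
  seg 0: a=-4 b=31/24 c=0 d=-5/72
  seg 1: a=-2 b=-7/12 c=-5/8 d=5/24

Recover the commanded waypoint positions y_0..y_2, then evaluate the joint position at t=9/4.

y_0 = S_0(0) = a_0 = -4
y_1 = S_1(0) = a_1 = -2
y_2 = S_1(1) = -3
t_q=9/4 is in segment 0 (τ=9/4); S_0(τ)=-965/512

y_0=-4 y_1=-2 y_2=-3
S(9/4) = -965/512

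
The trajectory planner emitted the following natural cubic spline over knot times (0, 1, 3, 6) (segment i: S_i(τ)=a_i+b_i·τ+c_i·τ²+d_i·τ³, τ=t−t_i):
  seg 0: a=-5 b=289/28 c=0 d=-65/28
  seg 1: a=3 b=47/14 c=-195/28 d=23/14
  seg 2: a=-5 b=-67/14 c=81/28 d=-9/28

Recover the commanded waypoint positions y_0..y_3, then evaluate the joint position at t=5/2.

y_0 = S_0(0) = a_0 = -5
y_1 = S_1(0) = a_1 = 3
y_2 = S_2(0) = a_2 = -5
y_3 = S_2(3) = -2
t_q=5/2 is in segment 1 (τ=3/2); S_1(τ)=-117/56

y_0=-5 y_1=3 y_2=-5 y_3=-2
S(5/2) = -117/56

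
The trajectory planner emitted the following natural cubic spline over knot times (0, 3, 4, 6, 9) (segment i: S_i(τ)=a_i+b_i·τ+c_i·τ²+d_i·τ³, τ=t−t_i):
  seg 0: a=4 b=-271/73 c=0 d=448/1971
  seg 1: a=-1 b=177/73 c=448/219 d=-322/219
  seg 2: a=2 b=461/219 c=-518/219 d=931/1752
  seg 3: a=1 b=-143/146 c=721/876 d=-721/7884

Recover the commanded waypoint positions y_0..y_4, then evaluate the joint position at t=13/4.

y_0 = S_0(0) = a_0 = 4
y_1 = S_1(0) = a_1 = -1
y_2 = S_2(0) = a_2 = 2
y_3 = S_3(0) = a_3 = 1
y_4 = S_3(3) = 3
t_q=13/4 is in segment 1 (τ=1/4); S_1(τ)=-675/2336

y_0=4 y_1=-1 y_2=2 y_3=1 y_4=3
S(13/4) = -675/2336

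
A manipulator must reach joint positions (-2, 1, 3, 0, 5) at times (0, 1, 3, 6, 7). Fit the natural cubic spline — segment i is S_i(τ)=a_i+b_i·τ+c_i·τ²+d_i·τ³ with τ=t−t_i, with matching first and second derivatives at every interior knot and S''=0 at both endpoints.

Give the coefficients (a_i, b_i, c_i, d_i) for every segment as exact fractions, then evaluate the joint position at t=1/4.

  seg 0: a=-2 b=628/197 c=0 d=-37/197
  seg 1: a=1 b=517/197 c=-111/197 d=-49/394
  seg 2: a=3 b=-221/197 c=-258/197 d=266/591
  seg 3: a=0 b=625/197 c=540/197 d=-180/197
S(1/4) = -15205/12608

Δ: Δ0=3, Δ1=1, Δ2=-1, Δ3=5
row 1: diag=6, rhs=-12; c'=1/3, d'=-2
row 2: denom=10−2·1/3=28/3; d'=(-12−2·-2)/(28/3)=-6/7
row 3: denom=8−3·9/28=197/28; d'=(36−3·-6/7)/(197/28)=1080/197
back: M3=1080/197
back: M2=-6/7−9/28·1080/197=-516/197
back: M1=-2−1/3·-516/197=-222/197
M: M0=0, M1=-222/197, M2=-516/197, M3=1080/197, M4=0
seg 0: a=-2, c=M0/2=0, d=(M1−M0)/(6·1)=-37/197, b=Δ0−h0·(2M0+M1)/6=628/197
seg 1: a=1, c=M1/2=-111/197, d=(M2−M1)/(6·2)=-49/394, b=Δ1−h1·(2M1+M2)/6=517/197
seg 2: a=3, c=M2/2=-258/197, d=(M3−M2)/(6·3)=266/591, b=Δ2−h2·(2M2+M3)/6=-221/197
seg 3: a=0, c=M3/2=540/197, d=(M4−M3)/(6·1)=-180/197, b=Δ3−h3·(2M3+M4)/6=625/197
t_q=1/4 → seg 0, τ=1/4; S=-2+628/197·τ+0·τ²+-37/197·τ³=-15205/12608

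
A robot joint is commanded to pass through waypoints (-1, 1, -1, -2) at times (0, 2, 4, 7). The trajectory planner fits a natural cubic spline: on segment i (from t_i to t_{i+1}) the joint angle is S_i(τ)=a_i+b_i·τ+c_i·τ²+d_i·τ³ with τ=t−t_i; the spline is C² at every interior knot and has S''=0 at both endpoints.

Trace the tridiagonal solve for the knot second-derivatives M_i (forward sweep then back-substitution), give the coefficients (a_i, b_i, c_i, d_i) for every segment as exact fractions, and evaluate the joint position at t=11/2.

Δ: Δ0=1, Δ1=-1, Δ2=-1/3
row 1: diag=8, rhs=-12; c'=1/4, d'=-3/2
row 2: denom=10−2·1/4=19/2; d'=(4−2·-3/2)/(19/2)=14/19
back: M2=14/19
back: M1=-3/2−1/4·14/19=-32/19
M: M0=0, M1=-32/19, M2=14/19, M3=0
seg 0: a=-1, c=M0/2=0, d=(M1−M0)/(6·2)=-8/57, b=Δ0−h0·(2M0+M1)/6=89/57
seg 1: a=1, c=M1/2=-16/19, d=(M2−M1)/(6·2)=23/114, b=Δ1−h1·(2M1+M2)/6=-7/57
seg 2: a=-1, c=M2/2=7/19, d=(M3−M2)/(6·3)=-7/171, b=Δ2−h2·(2M2+M3)/6=-61/57
t_q=11/2 → seg 2, τ=3/2; S=-1+-61/57·τ+7/19·τ²+-7/171·τ³=-291/152

  seg 0: a=-1 b=89/57 c=0 d=-8/57
  seg 1: a=1 b=-7/57 c=-16/19 d=23/114
  seg 2: a=-1 b=-61/57 c=7/19 d=-7/171
S(11/2) = -291/152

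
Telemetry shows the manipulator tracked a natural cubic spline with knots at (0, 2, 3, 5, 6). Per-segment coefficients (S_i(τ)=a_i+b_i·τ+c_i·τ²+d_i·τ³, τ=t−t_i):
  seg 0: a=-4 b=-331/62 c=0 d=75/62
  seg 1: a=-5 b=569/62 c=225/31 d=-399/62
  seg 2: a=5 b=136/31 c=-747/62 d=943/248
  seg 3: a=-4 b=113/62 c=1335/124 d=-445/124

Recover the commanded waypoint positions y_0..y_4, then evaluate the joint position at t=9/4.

y_0=-4 y_1=-5 y_2=5 y_3=-4 y_4=5
S(9/4) = -9335/3968

y_0 = S_0(0) = a_0 = -4
y_1 = S_1(0) = a_1 = -5
y_2 = S_2(0) = a_2 = 5
y_3 = S_3(0) = a_3 = -4
y_4 = S_3(1) = 5
t_q=9/4 is in segment 1 (τ=1/4); S_1(τ)=-9335/3968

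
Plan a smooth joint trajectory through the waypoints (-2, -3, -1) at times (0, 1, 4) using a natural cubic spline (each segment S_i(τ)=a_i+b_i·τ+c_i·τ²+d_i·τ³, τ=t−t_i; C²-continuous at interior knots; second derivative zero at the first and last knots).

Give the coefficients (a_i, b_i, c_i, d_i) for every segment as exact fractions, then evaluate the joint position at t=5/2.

  seg 0: a=-2 b=-29/24 c=0 d=5/24
  seg 1: a=-3 b=-7/12 c=5/8 d=-5/72
S(5/2) = -173/64

Δ: Δ0=-1, Δ1=2/3
row 1: diag=8, rhs=10; c'=3/8, d'=5/4
back: M1=5/4
M: M0=0, M1=5/4, M2=0
seg 0: a=-2, c=M0/2=0, d=(M1−M0)/(6·1)=5/24, b=Δ0−h0·(2M0+M1)/6=-29/24
seg 1: a=-3, c=M1/2=5/8, d=(M2−M1)/(6·3)=-5/72, b=Δ1−h1·(2M1+M2)/6=-7/12
t_q=5/2 → seg 1, τ=3/2; S=-3+-7/12·τ+5/8·τ²+-5/72·τ³=-173/64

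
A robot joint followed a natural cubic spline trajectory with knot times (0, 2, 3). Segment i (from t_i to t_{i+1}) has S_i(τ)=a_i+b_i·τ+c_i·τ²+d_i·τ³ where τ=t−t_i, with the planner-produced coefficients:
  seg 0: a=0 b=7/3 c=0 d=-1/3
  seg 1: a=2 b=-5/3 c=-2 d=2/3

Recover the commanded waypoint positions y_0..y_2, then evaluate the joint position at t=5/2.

y_0 = S_0(0) = a_0 = 0
y_1 = S_1(0) = a_1 = 2
y_2 = S_1(1) = -1
t_q=5/2 is in segment 1 (τ=1/2); S_1(τ)=3/4

y_0=0 y_1=2 y_2=-1
S(5/2) = 3/4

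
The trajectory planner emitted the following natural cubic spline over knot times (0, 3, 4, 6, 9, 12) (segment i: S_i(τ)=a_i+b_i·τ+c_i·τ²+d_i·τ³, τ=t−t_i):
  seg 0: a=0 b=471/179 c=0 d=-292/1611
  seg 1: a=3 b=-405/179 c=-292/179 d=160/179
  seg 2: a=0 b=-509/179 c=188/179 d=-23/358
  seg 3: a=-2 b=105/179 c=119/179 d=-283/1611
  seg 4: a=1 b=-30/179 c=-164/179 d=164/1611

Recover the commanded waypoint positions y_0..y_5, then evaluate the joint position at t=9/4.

y_0=0 y_1=3 y_2=0 y_3=-2 y_4=1 y_5=-5
S(9/4) = 11043/2864

y_0 = S_0(0) = a_0 = 0
y_1 = S_1(0) = a_1 = 3
y_2 = S_2(0) = a_2 = 0
y_3 = S_3(0) = a_3 = -2
y_4 = S_4(0) = a_4 = 1
y_5 = S_4(3) = -5
t_q=9/4 is in segment 0 (τ=9/4); S_0(τ)=11043/2864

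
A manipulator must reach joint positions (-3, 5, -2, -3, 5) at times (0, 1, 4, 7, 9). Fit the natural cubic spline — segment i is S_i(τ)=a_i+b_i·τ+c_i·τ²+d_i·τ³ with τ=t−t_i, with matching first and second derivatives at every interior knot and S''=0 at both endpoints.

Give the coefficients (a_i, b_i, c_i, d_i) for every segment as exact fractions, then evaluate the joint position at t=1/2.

Δ: Δ0=8, Δ1=-7/3, Δ2=-1/3, Δ3=4
row 1: diag=8, rhs=-62; c'=3/8, d'=-31/4
row 2: denom=12−3·3/8=87/8; d'=(12−3·-31/4)/(87/8)=94/29
row 3: denom=10−3·8/29=266/29; d'=(26−3·94/29)/(266/29)=236/133
back: M3=236/133
back: M2=94/29−8/29·236/133=366/133
back: M1=-31/4−3/8·366/133=-1168/133
M: M0=0, M1=-1168/133, M2=366/133, M3=236/133, M4=0
seg 0: a=-3, c=M0/2=0, d=(M1−M0)/(6·1)=-584/399, b=Δ0−h0·(2M0+M1)/6=3776/399
seg 1: a=5, c=M1/2=-584/133, d=(M2−M1)/(6·3)=767/1197, b=Δ1−h1·(2M1+M2)/6=2024/399
seg 2: a=-2, c=M2/2=183/133, d=(M3−M2)/(6·3)=-65/1197, b=Δ2−h2·(2M2+M3)/6=-1585/399
seg 3: a=-3, c=M3/2=118/133, d=(M4−M3)/(6·2)=-59/399, b=Δ3−h3·(2M3+M4)/6=1124/399
t_q=1/2 → seg 0, τ=1/2; S=-3+3776/399·τ+0·τ²+-584/399·τ³=206/133

  seg 0: a=-3 b=3776/399 c=0 d=-584/399
  seg 1: a=5 b=2024/399 c=-584/133 d=767/1197
  seg 2: a=-2 b=-1585/399 c=183/133 d=-65/1197
  seg 3: a=-3 b=1124/399 c=118/133 d=-59/399
S(1/2) = 206/133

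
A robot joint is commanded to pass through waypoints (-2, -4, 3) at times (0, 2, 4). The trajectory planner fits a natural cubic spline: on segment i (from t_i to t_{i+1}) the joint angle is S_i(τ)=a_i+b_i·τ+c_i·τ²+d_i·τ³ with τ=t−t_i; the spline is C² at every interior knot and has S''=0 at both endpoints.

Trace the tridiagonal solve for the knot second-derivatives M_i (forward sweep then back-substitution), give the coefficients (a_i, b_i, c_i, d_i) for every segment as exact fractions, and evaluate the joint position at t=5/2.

Δ: Δ0=-1, Δ1=7/2
row 1: diag=8, rhs=27; c'=1/4, d'=27/8
back: M1=27/8
M: M0=0, M1=27/8, M2=0
seg 0: a=-2, c=M0/2=0, d=(M1−M0)/(6·2)=9/32, b=Δ0−h0·(2M0+M1)/6=-17/8
seg 1: a=-4, c=M1/2=27/16, d=(M2−M1)/(6·2)=-9/32, b=Δ1−h1·(2M1+M2)/6=5/4
t_q=5/2 → seg 1, τ=1/2; S=-4+5/4·τ+27/16·τ²+-9/32·τ³=-765/256

  seg 0: a=-2 b=-17/8 c=0 d=9/32
  seg 1: a=-4 b=5/4 c=27/16 d=-9/32
S(5/2) = -765/256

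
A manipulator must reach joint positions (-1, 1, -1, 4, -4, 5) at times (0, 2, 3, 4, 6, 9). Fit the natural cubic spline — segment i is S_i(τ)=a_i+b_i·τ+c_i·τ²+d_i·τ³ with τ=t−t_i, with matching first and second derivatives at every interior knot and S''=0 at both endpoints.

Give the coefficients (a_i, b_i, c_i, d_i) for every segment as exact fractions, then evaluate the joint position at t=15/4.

Δ: Δ0=1, Δ1=-2, Δ2=5, Δ3=-4, Δ4=3
row 1: diag=6, rhs=-18; c'=1/6, d'=-3
row 2: denom=4−1·1/6=23/6; d'=(42−1·-3)/(23/6)=270/23
row 3: denom=6−1·6/23=132/23; d'=(-54−1·270/23)/(132/23)=-126/11
row 4: denom=10−2·23/66=307/33; d'=(42−2·-126/11)/(307/33)=2142/307
back: M4=2142/307
back: M3=-126/11−23/66·2142/307=-4263/307
back: M2=270/23−6/23·-4263/307=4716/307
back: M1=-3−1/6·4716/307=-1707/307
M: M0=0, M1=-1707/307, M2=4716/307, M3=-4263/307, M4=2142/307, M5=0
seg 0: a=-1, c=M0/2=0, d=(M1−M0)/(6·2)=-569/1228, b=Δ0−h0·(2M0+M1)/6=876/307
seg 1: a=1, c=M1/2=-1707/614, d=(M2−M1)/(6·1)=2141/614, b=Δ1−h1·(2M1+M2)/6=-831/307
seg 2: a=-1, c=M2/2=2358/307, d=(M3−M2)/(6·1)=-2993/614, b=Δ2−h2·(2M2+M3)/6=1347/614
seg 3: a=4, c=M3/2=-4263/614, d=(M4−M3)/(6·2)=2135/1228, b=Δ3−h3·(2M3+M4)/6=900/307
seg 4: a=-4, c=M4/2=1071/307, d=(M5−M4)/(6·3)=-119/307, b=Δ4−h4·(2M4+M5)/6=-1221/307
t_q=15/4 → seg 2, τ=3/4; S=-1+1347/614·τ+2358/307·τ²+-2993/614·τ³=114325/39296

  seg 0: a=-1 b=876/307 c=0 d=-569/1228
  seg 1: a=1 b=-831/307 c=-1707/614 d=2141/614
  seg 2: a=-1 b=1347/614 c=2358/307 d=-2993/614
  seg 3: a=4 b=900/307 c=-4263/614 d=2135/1228
  seg 4: a=-4 b=-1221/307 c=1071/307 d=-119/307
S(15/4) = 114325/39296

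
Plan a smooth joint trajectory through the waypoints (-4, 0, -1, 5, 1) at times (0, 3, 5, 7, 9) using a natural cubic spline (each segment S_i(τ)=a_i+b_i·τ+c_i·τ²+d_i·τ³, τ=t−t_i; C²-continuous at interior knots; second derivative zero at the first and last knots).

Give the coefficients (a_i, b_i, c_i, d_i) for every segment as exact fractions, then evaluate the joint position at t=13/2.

Δ: Δ0=4/3, Δ1=-1/2, Δ2=3, Δ3=-2
row 1: diag=10, rhs=-11; c'=1/5, d'=-11/10
row 2: denom=8−2·1/5=38/5; d'=(21−2·-11/10)/(38/5)=58/19
row 3: denom=8−2·5/19=142/19; d'=(-30−2·58/19)/(142/19)=-343/71
back: M3=-343/71
back: M2=58/19−5/19·-343/71=307/71
back: M1=-11/10−1/5·307/71=-279/142
M: M0=0, M1=-279/142, M2=307/71, M3=-343/71, M4=0
seg 0: a=-4, c=M0/2=0, d=(M1−M0)/(6·3)=-31/284, b=Δ0−h0·(2M0+M1)/6=1973/852
seg 1: a=0, c=M1/2=-279/284, d=(M2−M1)/(6·2)=893/1704, b=Δ1−h1·(2M1+M2)/6=-269/426
seg 2: a=-1, c=M2/2=307/142, d=(M3−M2)/(6·2)=-325/426, b=Δ2−h2·(2M2+M3)/6=368/213
seg 3: a=5, c=M3/2=-343/142, d=(M4−M3)/(6·2)=343/852, b=Δ3−h3·(2M3+M4)/6=260/213
t_q=13/2 → seg 2, τ=3/2; S=-1+368/213·τ+307/142·τ²+-325/426·τ³=4409/1136

  seg 0: a=-4 b=1973/852 c=0 d=-31/284
  seg 1: a=0 b=-269/426 c=-279/284 d=893/1704
  seg 2: a=-1 b=368/213 c=307/142 d=-325/426
  seg 3: a=5 b=260/213 c=-343/142 d=343/852
S(13/2) = 4409/1136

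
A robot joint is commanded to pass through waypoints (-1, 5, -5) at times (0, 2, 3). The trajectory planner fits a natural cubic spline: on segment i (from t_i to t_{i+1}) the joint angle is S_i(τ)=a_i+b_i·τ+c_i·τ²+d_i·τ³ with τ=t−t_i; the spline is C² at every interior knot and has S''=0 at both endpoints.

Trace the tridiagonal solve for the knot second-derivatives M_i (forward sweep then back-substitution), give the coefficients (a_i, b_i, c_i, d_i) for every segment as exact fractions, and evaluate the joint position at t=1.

  seg 0: a=-1 b=22/3 c=0 d=-13/12
  seg 1: a=5 b=-17/3 c=-13/2 d=13/6
S(1) = 21/4

Δ: Δ0=3, Δ1=-10
row 1: diag=6, rhs=-78; c'=1/6, d'=-13
back: M1=-13
M: M0=0, M1=-13, M2=0
seg 0: a=-1, c=M0/2=0, d=(M1−M0)/(6·2)=-13/12, b=Δ0−h0·(2M0+M1)/6=22/3
seg 1: a=5, c=M1/2=-13/2, d=(M2−M1)/(6·1)=13/6, b=Δ1−h1·(2M1+M2)/6=-17/3
t_q=1 → seg 0, τ=1; S=-1+22/3·τ+0·τ²+-13/12·τ³=21/4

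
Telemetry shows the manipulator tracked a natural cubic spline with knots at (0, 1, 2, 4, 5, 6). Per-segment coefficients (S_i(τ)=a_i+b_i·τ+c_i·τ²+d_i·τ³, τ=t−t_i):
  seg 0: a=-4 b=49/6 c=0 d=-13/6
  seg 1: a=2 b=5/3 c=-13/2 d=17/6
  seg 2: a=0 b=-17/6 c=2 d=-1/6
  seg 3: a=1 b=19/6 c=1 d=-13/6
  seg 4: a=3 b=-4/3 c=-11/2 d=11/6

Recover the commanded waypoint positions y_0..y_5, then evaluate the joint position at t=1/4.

y_0 = S_0(0) = a_0 = -4
y_1 = S_1(0) = a_1 = 2
y_2 = S_2(0) = a_2 = 0
y_3 = S_3(0) = a_3 = 1
y_4 = S_4(0) = a_4 = 3
y_5 = S_4(1) = -2
t_q=1/4 is in segment 0 (τ=1/4); S_0(τ)=-255/128

y_0=-4 y_1=2 y_2=0 y_3=1 y_4=3 y_5=-2
S(1/4) = -255/128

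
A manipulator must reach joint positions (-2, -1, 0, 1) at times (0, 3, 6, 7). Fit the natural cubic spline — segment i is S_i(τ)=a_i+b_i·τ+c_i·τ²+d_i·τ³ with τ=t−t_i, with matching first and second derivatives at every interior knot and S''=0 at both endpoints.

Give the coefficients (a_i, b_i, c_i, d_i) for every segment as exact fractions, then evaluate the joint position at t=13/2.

Δ: Δ0=1/3, Δ1=1/3, Δ2=1
row 1: diag=12, rhs=0; c'=1/4, d'=0
row 2: denom=8−3·1/4=29/4; d'=(4−3·0)/(29/4)=16/29
back: M2=16/29
back: M1=0−1/4·16/29=-4/29
M: M0=0, M1=-4/29, M2=16/29, M3=0
seg 0: a=-2, c=M0/2=0, d=(M1−M0)/(6·3)=-2/261, b=Δ0−h0·(2M0+M1)/6=35/87
seg 1: a=-1, c=M1/2=-2/29, d=(M2−M1)/(6·3)=10/261, b=Δ1−h1·(2M1+M2)/6=17/87
seg 2: a=0, c=M2/2=8/29, d=(M3−M2)/(6·1)=-8/87, b=Δ2−h2·(2M2+M3)/6=71/87
t_q=13/2 → seg 2, τ=1/2; S=0+71/87·τ+8/29·τ²+-8/87·τ³=27/58

  seg 0: a=-2 b=35/87 c=0 d=-2/261
  seg 1: a=-1 b=17/87 c=-2/29 d=10/261
  seg 2: a=0 b=71/87 c=8/29 d=-8/87
S(13/2) = 27/58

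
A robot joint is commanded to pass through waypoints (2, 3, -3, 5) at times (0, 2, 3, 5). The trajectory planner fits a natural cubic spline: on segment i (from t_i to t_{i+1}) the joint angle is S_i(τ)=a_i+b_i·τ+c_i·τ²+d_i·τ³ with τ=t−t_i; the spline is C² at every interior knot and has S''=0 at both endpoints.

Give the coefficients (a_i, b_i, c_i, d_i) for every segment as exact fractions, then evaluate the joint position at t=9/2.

Δ: Δ0=1/2, Δ1=-6, Δ2=4
row 1: diag=6, rhs=-39; c'=1/6, d'=-13/2
row 2: denom=6−1·1/6=35/6; d'=(60−1·-13/2)/(35/6)=57/5
back: M2=57/5
back: M1=-13/2−1/6·57/5=-42/5
M: M0=0, M1=-42/5, M2=57/5, M3=0
seg 0: a=2, c=M0/2=0, d=(M1−M0)/(6·2)=-7/10, b=Δ0−h0·(2M0+M1)/6=33/10
seg 1: a=3, c=M1/2=-21/5, d=(M2−M1)/(6·1)=33/10, b=Δ1−h1·(2M1+M2)/6=-51/10
seg 2: a=-3, c=M2/2=57/10, d=(M3−M2)/(6·2)=-19/20, b=Δ2−h2·(2M2+M3)/6=-18/5
t_q=9/2 → seg 2, τ=3/2; S=-3+-18/5·τ+57/10·τ²+-19/20·τ³=39/32

  seg 0: a=2 b=33/10 c=0 d=-7/10
  seg 1: a=3 b=-51/10 c=-21/5 d=33/10
  seg 2: a=-3 b=-18/5 c=57/10 d=-19/20
S(9/2) = 39/32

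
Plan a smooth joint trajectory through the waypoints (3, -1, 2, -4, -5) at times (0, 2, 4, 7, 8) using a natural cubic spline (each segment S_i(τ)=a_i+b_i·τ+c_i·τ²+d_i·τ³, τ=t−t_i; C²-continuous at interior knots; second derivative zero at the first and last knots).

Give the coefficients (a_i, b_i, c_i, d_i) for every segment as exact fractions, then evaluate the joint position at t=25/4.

Δ: Δ0=-2, Δ1=3/2, Δ2=-2, Δ3=-1
row 1: diag=8, rhs=21; c'=1/4, d'=21/8
row 2: denom=10−2·1/4=19/2; d'=(-21−2·21/8)/(19/2)=-105/38
row 3: denom=8−3·6/19=134/19; d'=(6−3·-105/38)/(134/19)=543/268
back: M3=543/268
back: M2=-105/38−6/19·543/268=-228/67
back: M1=21/8−1/4·-228/67=1863/536
M: M0=0, M1=1863/536, M2=-228/67, M3=543/268, M4=0
seg 0: a=3, c=M0/2=0, d=(M1−M0)/(6·2)=621/2144, b=Δ0−h0·(2M0+M1)/6=-1693/536
seg 1: a=-1, c=M1/2=1863/1072, d=(M2−M1)/(6·2)=-1229/2144, b=Δ1−h1·(2M1+M2)/6=85/268
seg 2: a=2, c=M2/2=-114/67, d=(M3−M2)/(6·3)=485/1608, b=Δ2−h2·(2M2+M3)/6=209/536
seg 3: a=-4, c=M3/2=543/536, d=(M4−M3)/(6·1)=-181/536, b=Δ3−h3·(2M3+M4)/6=-449/268
t_q=25/4 → seg 2, τ=9/4; S=2+209/536·τ+-114/67·τ²+485/1608·τ³=-78929/34304

  seg 0: a=3 b=-1693/536 c=0 d=621/2144
  seg 1: a=-1 b=85/268 c=1863/1072 d=-1229/2144
  seg 2: a=2 b=209/536 c=-114/67 d=485/1608
  seg 3: a=-4 b=-449/268 c=543/536 d=-181/536
S(25/4) = -78929/34304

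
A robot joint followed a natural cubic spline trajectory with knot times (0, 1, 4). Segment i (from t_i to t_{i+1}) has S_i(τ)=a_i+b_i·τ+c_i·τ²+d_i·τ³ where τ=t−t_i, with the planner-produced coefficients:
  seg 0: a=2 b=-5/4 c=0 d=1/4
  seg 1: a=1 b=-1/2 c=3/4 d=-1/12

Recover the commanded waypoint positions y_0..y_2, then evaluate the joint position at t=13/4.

y_0 = S_0(0) = a_0 = 2
y_1 = S_1(0) = a_1 = 1
y_2 = S_1(3) = 4
t_q=13/4 is in segment 1 (τ=9/4); S_1(τ)=697/256

y_0=2 y_1=1 y_2=4
S(13/4) = 697/256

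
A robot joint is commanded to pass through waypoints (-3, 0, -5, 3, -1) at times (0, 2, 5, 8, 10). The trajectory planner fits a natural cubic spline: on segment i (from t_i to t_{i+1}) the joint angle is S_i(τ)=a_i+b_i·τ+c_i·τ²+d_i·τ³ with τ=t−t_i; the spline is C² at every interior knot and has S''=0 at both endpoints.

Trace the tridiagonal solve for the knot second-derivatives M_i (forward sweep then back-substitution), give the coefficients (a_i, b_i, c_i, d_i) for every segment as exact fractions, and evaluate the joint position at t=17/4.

Δ: Δ0=3/2, Δ1=-5/3, Δ2=8/3, Δ3=-2
row 1: diag=10, rhs=-19; c'=3/10, d'=-19/10
row 2: denom=12−3·3/10=111/10; d'=(26−3·-19/10)/(111/10)=317/111
row 3: denom=10−3·10/37=340/37; d'=(-28−3·317/111)/(340/37)=-1353/340
back: M3=-1353/340
back: M2=317/111−10/37·-1353/340=401/102
back: M1=-19/10−3/10·401/102=-1047/340
M: M0=0, M1=-1047/340, M2=401/102, M3=-1353/340, M4=0
seg 0: a=-3, c=M0/2=0, d=(M1−M0)/(6·2)=-349/1360, b=Δ0−h0·(2M0+M1)/6=859/340
seg 1: a=0, c=M1/2=-1047/680, d=(M2−M1)/(6·3)=7151/18360, b=Δ1−h1·(2M1+M2)/6=-47/85
seg 2: a=-5, c=M2/2=401/204, d=(M3−M2)/(6·3)=-8069/18360, b=Δ2−h2·(2M2+M3)/6=29/40
seg 3: a=3, c=M3/2=-1353/680, d=(M4−M3)/(6·2)=451/1360, b=Δ3−h3·(2M3+M4)/6=111/170
t_q=17/4 → seg 1, τ=9/4; S=0+-47/85·τ+-1047/680·τ²+7151/18360·τ³=-40059/8704

  seg 0: a=-3 b=859/340 c=0 d=-349/1360
  seg 1: a=0 b=-47/85 c=-1047/680 d=7151/18360
  seg 2: a=-5 b=29/40 c=401/204 d=-8069/18360
  seg 3: a=3 b=111/170 c=-1353/680 d=451/1360
S(17/4) = -40059/8704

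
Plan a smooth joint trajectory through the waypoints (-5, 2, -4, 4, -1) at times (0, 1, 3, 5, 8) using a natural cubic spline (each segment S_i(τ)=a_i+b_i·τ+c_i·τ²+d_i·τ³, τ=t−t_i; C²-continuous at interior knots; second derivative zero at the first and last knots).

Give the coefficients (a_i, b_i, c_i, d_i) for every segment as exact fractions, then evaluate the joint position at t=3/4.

  seg 0: a=-5 b=719/78 c=0 d=-173/78
  seg 1: a=2 b=100/39 c=-173/26 d=151/78
  seg 2: a=-4 b=-32/39 c=129/26 d=-199/156
  seg 3: a=4 b=145/39 c=-35/13 d=35/117
S(3/4) = 1627/1664

Δ: Δ0=7, Δ1=-3, Δ2=4, Δ3=-5/3
row 1: diag=6, rhs=-60; c'=1/3, d'=-10
row 2: denom=8−2·1/3=22/3; d'=(42−2·-10)/(22/3)=93/11
row 3: denom=10−2·3/11=104/11; d'=(-34−2·93/11)/(104/11)=-70/13
back: M3=-70/13
back: M2=93/11−3/11·-70/13=129/13
back: M1=-10−1/3·129/13=-173/13
M: M0=0, M1=-173/13, M2=129/13, M3=-70/13, M4=0
seg 0: a=-5, c=M0/2=0, d=(M1−M0)/(6·1)=-173/78, b=Δ0−h0·(2M0+M1)/6=719/78
seg 1: a=2, c=M1/2=-173/26, d=(M2−M1)/(6·2)=151/78, b=Δ1−h1·(2M1+M2)/6=100/39
seg 2: a=-4, c=M2/2=129/26, d=(M3−M2)/(6·2)=-199/156, b=Δ2−h2·(2M2+M3)/6=-32/39
seg 3: a=4, c=M3/2=-35/13, d=(M4−M3)/(6·3)=35/117, b=Δ3−h3·(2M3+M4)/6=145/39
t_q=3/4 → seg 0, τ=3/4; S=-5+719/78·τ+0·τ²+-173/78·τ³=1627/1664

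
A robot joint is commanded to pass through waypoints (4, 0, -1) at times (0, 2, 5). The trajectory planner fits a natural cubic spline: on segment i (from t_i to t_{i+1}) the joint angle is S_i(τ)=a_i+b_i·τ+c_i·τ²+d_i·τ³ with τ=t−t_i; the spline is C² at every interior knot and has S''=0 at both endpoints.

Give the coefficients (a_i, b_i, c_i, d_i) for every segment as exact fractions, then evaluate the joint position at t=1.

Δ: Δ0=-2, Δ1=-1/3
row 1: diag=10, rhs=10; c'=3/10, d'=1
back: M1=1
M: M0=0, M1=1, M2=0
seg 0: a=4, c=M0/2=0, d=(M1−M0)/(6·2)=1/12, b=Δ0−h0·(2M0+M1)/6=-7/3
seg 1: a=0, c=M1/2=1/2, d=(M2−M1)/(6·3)=-1/18, b=Δ1−h1·(2M1+M2)/6=-4/3
t_q=1 → seg 0, τ=1; S=4+-7/3·τ+0·τ²+1/12·τ³=7/4

  seg 0: a=4 b=-7/3 c=0 d=1/12
  seg 1: a=0 b=-4/3 c=1/2 d=-1/18
S(1) = 7/4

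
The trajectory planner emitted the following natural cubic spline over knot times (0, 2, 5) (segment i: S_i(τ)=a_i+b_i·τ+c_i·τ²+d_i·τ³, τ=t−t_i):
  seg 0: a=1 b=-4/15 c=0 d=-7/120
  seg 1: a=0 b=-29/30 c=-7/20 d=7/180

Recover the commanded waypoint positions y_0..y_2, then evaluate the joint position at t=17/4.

y_0 = S_0(0) = a_0 = 1
y_1 = S_1(0) = a_1 = 0
y_2 = S_1(3) = -5
t_q=17/4 is in segment 1 (τ=9/4); S_1(τ)=-897/256

y_0=1 y_1=0 y_2=-5
S(17/4) = -897/256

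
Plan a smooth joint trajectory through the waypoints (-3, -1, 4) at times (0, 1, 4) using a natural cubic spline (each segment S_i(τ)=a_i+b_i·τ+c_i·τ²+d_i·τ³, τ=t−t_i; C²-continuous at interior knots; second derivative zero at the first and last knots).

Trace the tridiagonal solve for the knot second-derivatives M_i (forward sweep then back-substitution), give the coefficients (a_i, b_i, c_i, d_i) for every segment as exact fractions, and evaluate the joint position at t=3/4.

  seg 0: a=-3 b=49/24 c=0 d=-1/24
  seg 1: a=-1 b=23/12 c=-1/8 d=1/72
S(3/4) = -761/512

Δ: Δ0=2, Δ1=5/3
row 1: diag=8, rhs=-2; c'=3/8, d'=-1/4
back: M1=-1/4
M: M0=0, M1=-1/4, M2=0
seg 0: a=-3, c=M0/2=0, d=(M1−M0)/(6·1)=-1/24, b=Δ0−h0·(2M0+M1)/6=49/24
seg 1: a=-1, c=M1/2=-1/8, d=(M2−M1)/(6·3)=1/72, b=Δ1−h1·(2M1+M2)/6=23/12
t_q=3/4 → seg 0, τ=3/4; S=-3+49/24·τ+0·τ²+-1/24·τ³=-761/512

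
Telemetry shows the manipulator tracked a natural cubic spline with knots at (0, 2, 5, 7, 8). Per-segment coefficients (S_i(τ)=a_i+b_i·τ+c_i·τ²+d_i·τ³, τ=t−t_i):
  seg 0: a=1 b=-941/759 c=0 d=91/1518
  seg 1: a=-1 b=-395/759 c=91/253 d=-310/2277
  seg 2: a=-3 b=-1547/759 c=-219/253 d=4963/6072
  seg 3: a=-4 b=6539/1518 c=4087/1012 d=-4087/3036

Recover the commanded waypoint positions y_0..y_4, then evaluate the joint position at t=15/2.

y_0 = S_0(0) = a_0 = 1
y_1 = S_1(0) = a_1 = -1
y_2 = S_2(0) = a_2 = -3
y_3 = S_3(0) = a_3 = -4
y_4 = S_3(1) = 3
t_q=15/2 is in segment 3 (τ=1/2); S_3(τ)=-8135/8096

y_0=1 y_1=-1 y_2=-3 y_3=-4 y_4=3
S(15/2) = -8135/8096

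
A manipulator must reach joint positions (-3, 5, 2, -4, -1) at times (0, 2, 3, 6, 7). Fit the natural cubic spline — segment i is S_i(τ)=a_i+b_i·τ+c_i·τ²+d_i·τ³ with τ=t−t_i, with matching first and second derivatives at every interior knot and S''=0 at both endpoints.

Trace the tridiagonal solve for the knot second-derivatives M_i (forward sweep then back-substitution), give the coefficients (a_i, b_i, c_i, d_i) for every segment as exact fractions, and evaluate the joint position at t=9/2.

  seg 0: a=-3 b=146/23 c=0 d=-27/46
  seg 1: a=5 b=-16/23 c=-81/23 d=28/23
  seg 2: a=2 b=-94/23 c=3/23 d=13/69
  seg 3: a=-4 b=41/23 c=42/23 d=-14/23
S(9/2) = -589/184

Δ: Δ0=4, Δ1=-3, Δ2=-2, Δ3=3
row 1: diag=6, rhs=-42; c'=1/6, d'=-7
row 2: denom=8−1·1/6=47/6; d'=(6−1·-7)/(47/6)=78/47
row 3: denom=8−3·18/47=322/47; d'=(30−3·78/47)/(322/47)=84/23
back: M3=84/23
back: M2=78/47−18/47·84/23=6/23
back: M1=-7−1/6·6/23=-162/23
M: M0=0, M1=-162/23, M2=6/23, M3=84/23, M4=0
seg 0: a=-3, c=M0/2=0, d=(M1−M0)/(6·2)=-27/46, b=Δ0−h0·(2M0+M1)/6=146/23
seg 1: a=5, c=M1/2=-81/23, d=(M2−M1)/(6·1)=28/23, b=Δ1−h1·(2M1+M2)/6=-16/23
seg 2: a=2, c=M2/2=3/23, d=(M3−M2)/(6·3)=13/69, b=Δ2−h2·(2M2+M3)/6=-94/23
seg 3: a=-4, c=M3/2=42/23, d=(M4−M3)/(6·1)=-14/23, b=Δ3−h3·(2M3+M4)/6=41/23
t_q=9/2 → seg 2, τ=3/2; S=2+-94/23·τ+3/23·τ²+13/69·τ³=-589/184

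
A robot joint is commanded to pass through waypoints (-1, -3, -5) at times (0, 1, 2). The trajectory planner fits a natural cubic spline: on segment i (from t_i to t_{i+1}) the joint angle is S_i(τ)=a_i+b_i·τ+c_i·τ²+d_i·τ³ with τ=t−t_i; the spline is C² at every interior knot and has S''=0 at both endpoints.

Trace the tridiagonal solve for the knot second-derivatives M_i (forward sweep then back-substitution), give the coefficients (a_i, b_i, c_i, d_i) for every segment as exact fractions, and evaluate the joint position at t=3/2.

  seg 0: a=-1 b=-2 c=0 d=0
  seg 1: a=-3 b=-2 c=0 d=0
S(3/2) = -4

Δ: Δ0=-2, Δ1=-2
row 1: diag=4, rhs=0; c'=1/4, d'=0
back: M1=0
M: M0=0, M1=0, M2=0
seg 0: a=-1, c=M0/2=0, d=(M1−M0)/(6·1)=0, b=Δ0−h0·(2M0+M1)/6=-2
seg 1: a=-3, c=M1/2=0, d=(M2−M1)/(6·1)=0, b=Δ1−h1·(2M1+M2)/6=-2
t_q=3/2 → seg 1, τ=1/2; S=-3+-2·τ+0·τ²+0·τ³=-4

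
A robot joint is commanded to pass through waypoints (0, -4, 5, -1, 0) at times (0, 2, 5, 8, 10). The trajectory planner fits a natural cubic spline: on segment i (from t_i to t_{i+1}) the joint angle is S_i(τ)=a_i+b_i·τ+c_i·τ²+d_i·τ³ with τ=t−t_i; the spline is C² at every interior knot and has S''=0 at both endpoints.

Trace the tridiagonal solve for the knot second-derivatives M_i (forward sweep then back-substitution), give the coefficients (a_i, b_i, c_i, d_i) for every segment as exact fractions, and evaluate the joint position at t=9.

Δ: Δ0=-2, Δ1=3, Δ2=-2, Δ3=1/2
row 1: diag=10, rhs=30; c'=3/10, d'=3
row 2: denom=12−3·3/10=111/10; d'=(-30−3·3)/(111/10)=-130/37
row 3: denom=10−3·10/37=340/37; d'=(15−3·-130/37)/(340/37)=189/68
back: M3=189/68
back: M2=-130/37−10/37·189/68=-145/34
back: M1=3−3/10·-145/34=291/68
M: M0=0, M1=291/68, M2=-145/34, M3=189/68, M4=0
seg 0: a=0, c=M0/2=0, d=(M1−M0)/(6·2)=97/272, b=Δ0−h0·(2M0+M1)/6=-233/68
seg 1: a=-4, c=M1/2=291/136, d=(M2−M1)/(6·3)=-581/1224, b=Δ1−h1·(2M1+M2)/6=29/34
seg 2: a=5, c=M2/2=-145/68, d=(M3−M2)/(6·3)=479/1224, b=Δ2−h2·(2M2+M3)/6=7/8
seg 3: a=-1, c=M3/2=189/136, d=(M4−M3)/(6·2)=-63/272, b=Δ3−h3·(2M3+M4)/6=-23/17
t_q=9 → seg 3, τ=1; S=-1+-23/17·τ+189/136·τ²+-63/272·τ³=-325/272

  seg 0: a=0 b=-233/68 c=0 d=97/272
  seg 1: a=-4 b=29/34 c=291/136 d=-581/1224
  seg 2: a=5 b=7/8 c=-145/68 d=479/1224
  seg 3: a=-1 b=-23/17 c=189/136 d=-63/272
S(9) = -325/272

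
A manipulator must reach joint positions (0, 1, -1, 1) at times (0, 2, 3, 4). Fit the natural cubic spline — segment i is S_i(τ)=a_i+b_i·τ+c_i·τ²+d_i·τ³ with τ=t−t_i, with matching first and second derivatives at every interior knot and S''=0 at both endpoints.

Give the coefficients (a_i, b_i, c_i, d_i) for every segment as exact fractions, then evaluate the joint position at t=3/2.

Δ: Δ0=1/2, Δ1=-2, Δ2=2
row 1: diag=6, rhs=-15; c'=1/6, d'=-5/2
row 2: denom=4−1·1/6=23/6; d'=(24−1·-5/2)/(23/6)=159/23
back: M2=159/23
back: M1=-5/2−1/6·159/23=-84/23
M: M0=0, M1=-84/23, M2=159/23, M3=0
seg 0: a=0, c=M0/2=0, d=(M1−M0)/(6·2)=-7/23, b=Δ0−h0·(2M0+M1)/6=79/46
seg 1: a=1, c=M1/2=-42/23, d=(M2−M1)/(6·1)=81/46, b=Δ1−h1·(2M1+M2)/6=-89/46
seg 2: a=-1, c=M2/2=159/46, d=(M3−M2)/(6·1)=-53/46, b=Δ2−h2·(2M2+M3)/6=-7/23
t_q=3/2 → seg 0, τ=3/2; S=0+79/46·τ+0·τ²+-7/23·τ³=285/184

  seg 0: a=0 b=79/46 c=0 d=-7/23
  seg 1: a=1 b=-89/46 c=-42/23 d=81/46
  seg 2: a=-1 b=-7/23 c=159/46 d=-53/46
S(3/2) = 285/184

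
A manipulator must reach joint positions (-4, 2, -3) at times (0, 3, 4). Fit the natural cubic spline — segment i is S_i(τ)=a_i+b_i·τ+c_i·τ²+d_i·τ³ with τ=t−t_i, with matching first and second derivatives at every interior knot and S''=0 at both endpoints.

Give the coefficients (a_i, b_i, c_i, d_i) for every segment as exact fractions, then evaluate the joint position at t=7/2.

Δ: Δ0=2, Δ1=-5
row 1: diag=8, rhs=-42; c'=1/8, d'=-21/4
back: M1=-21/4
M: M0=0, M1=-21/4, M2=0
seg 0: a=-4, c=M0/2=0, d=(M1−M0)/(6·3)=-7/24, b=Δ0−h0·(2M0+M1)/6=37/8
seg 1: a=2, c=M1/2=-21/8, d=(M2−M1)/(6·1)=7/8, b=Δ1−h1·(2M1+M2)/6=-13/4
t_q=7/2 → seg 1, τ=1/2; S=2+-13/4·τ+-21/8·τ²+7/8·τ³=-11/64

  seg 0: a=-4 b=37/8 c=0 d=-7/24
  seg 1: a=2 b=-13/4 c=-21/8 d=7/8
S(7/2) = -11/64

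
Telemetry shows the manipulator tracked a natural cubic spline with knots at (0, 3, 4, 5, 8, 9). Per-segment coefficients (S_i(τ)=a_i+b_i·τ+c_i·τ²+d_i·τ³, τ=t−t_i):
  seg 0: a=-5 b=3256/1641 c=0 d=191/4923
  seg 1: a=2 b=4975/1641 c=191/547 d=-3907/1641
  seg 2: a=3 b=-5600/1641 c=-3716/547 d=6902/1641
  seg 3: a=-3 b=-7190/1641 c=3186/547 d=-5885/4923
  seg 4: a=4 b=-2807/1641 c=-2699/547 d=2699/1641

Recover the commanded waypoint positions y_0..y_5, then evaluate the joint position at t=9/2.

y_0=-5 y_1=2 y_2=3 y_3=-3 y_4=4 y_5=-1
S(9/2) = 265/2188

y_0 = S_0(0) = a_0 = -5
y_1 = S_1(0) = a_1 = 2
y_2 = S_2(0) = a_2 = 3
y_3 = S_3(0) = a_3 = -3
y_4 = S_4(0) = a_4 = 4
y_5 = S_4(1) = -1
t_q=9/2 is in segment 2 (τ=1/2); S_2(τ)=265/2188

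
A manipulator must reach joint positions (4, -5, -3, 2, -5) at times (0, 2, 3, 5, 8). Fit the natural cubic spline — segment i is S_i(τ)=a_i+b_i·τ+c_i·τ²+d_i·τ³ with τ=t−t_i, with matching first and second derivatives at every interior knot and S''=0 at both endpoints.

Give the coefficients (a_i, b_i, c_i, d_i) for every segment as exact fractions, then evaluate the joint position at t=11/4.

  seg 0: a=4 b=-6497/978 c=0 d=262/489
  seg 1: a=-5 b=-209/978 c=524/163 d=-979/978
  seg 2: a=-3 b=1571/489 c=69/326 d=-1111/3912
  seg 3: a=2 b=637/978 c=-973/652 d=973/5868
S(11/4) = -78747/20864

Δ: Δ0=-9/2, Δ1=2, Δ2=5/2, Δ3=-7/3
row 1: diag=6, rhs=39; c'=1/6, d'=13/2
row 2: denom=6−1·1/6=35/6; d'=(3−1·13/2)/(35/6)=-3/5
row 3: denom=10−2·12/35=326/35; d'=(-29−2·-3/5)/(326/35)=-973/326
back: M3=-973/326
back: M2=-3/5−12/35·-973/326=69/163
back: M1=13/2−1/6·69/163=1048/163
M: M0=0, M1=1048/163, M2=69/163, M3=-973/326, M4=0
seg 0: a=4, c=M0/2=0, d=(M1−M0)/(6·2)=262/489, b=Δ0−h0·(2M0+M1)/6=-6497/978
seg 1: a=-5, c=M1/2=524/163, d=(M2−M1)/(6·1)=-979/978, b=Δ1−h1·(2M1+M2)/6=-209/978
seg 2: a=-3, c=M2/2=69/326, d=(M3−M2)/(6·2)=-1111/3912, b=Δ2−h2·(2M2+M3)/6=1571/489
seg 3: a=2, c=M3/2=-973/652, d=(M4−M3)/(6·3)=973/5868, b=Δ3−h3·(2M3+M4)/6=637/978
t_q=11/4 → seg 1, τ=3/4; S=-5+-209/978·τ+524/163·τ²+-979/978·τ³=-78747/20864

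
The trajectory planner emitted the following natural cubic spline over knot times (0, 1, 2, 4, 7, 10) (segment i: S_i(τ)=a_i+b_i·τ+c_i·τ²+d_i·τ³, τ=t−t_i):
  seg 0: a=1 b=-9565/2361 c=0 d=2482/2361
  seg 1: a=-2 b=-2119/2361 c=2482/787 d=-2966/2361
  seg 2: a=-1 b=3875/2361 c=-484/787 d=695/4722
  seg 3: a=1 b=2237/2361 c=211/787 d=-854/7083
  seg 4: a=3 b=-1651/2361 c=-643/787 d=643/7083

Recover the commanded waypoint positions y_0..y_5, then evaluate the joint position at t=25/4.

y_0 = S_0(0) = a_0 = 1
y_1 = S_1(0) = a_1 = -2
y_2 = S_2(0) = a_2 = -1
y_3 = S_3(0) = a_3 = 1
y_4 = S_4(0) = a_4 = 3
y_5 = S_4(3) = -4
t_q=25/4 is in segment 3 (τ=9/4); S_3(τ)=78467/25184

y_0=1 y_1=-2 y_2=-1 y_3=1 y_4=3 y_5=-4
S(25/4) = 78467/25184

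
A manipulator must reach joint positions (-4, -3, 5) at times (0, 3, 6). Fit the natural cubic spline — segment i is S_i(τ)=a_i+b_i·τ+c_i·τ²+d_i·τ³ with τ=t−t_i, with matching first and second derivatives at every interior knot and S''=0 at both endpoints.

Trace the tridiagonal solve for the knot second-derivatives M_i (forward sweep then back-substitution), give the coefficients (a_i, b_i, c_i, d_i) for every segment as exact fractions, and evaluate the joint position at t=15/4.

Δ: Δ0=1/3, Δ1=8/3
row 1: diag=12, rhs=14; c'=1/4, d'=7/6
back: M1=7/6
M: M0=0, M1=7/6, M2=0
seg 0: a=-4, c=M0/2=0, d=(M1−M0)/(6·3)=7/108, b=Δ0−h0·(2M0+M1)/6=-1/4
seg 1: a=-3, c=M1/2=7/12, d=(M2−M1)/(6·3)=-7/108, b=Δ1−h1·(2M1+M2)/6=3/2
t_q=15/4 → seg 1, τ=3/4; S=-3+3/2·τ+7/12·τ²+-7/108·τ³=-403/256

  seg 0: a=-4 b=-1/4 c=0 d=7/108
  seg 1: a=-3 b=3/2 c=7/12 d=-7/108
S(15/4) = -403/256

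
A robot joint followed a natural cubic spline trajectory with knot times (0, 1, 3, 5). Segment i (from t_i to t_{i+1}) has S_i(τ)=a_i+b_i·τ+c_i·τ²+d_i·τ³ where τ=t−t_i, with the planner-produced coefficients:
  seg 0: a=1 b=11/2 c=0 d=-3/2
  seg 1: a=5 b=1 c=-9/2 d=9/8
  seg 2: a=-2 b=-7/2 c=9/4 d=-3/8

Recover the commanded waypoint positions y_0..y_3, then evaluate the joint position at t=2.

y_0 = S_0(0) = a_0 = 1
y_1 = S_1(0) = a_1 = 5
y_2 = S_2(0) = a_2 = -2
y_3 = S_2(2) = -3
t_q=2 is in segment 1 (τ=1); S_1(τ)=21/8

y_0=1 y_1=5 y_2=-2 y_3=-3
S(2) = 21/8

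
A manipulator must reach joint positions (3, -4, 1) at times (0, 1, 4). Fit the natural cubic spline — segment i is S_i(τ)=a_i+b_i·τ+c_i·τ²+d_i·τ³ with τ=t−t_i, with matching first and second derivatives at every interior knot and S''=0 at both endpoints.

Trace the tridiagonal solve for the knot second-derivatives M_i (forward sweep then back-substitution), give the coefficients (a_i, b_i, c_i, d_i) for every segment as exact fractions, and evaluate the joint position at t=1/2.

  seg 0: a=3 b=-97/12 c=0 d=13/12
  seg 1: a=-4 b=-29/6 c=13/4 d=-13/36
S(1/2) = -29/32

Δ: Δ0=-7, Δ1=5/3
row 1: diag=8, rhs=52; c'=3/8, d'=13/2
back: M1=13/2
M: M0=0, M1=13/2, M2=0
seg 0: a=3, c=M0/2=0, d=(M1−M0)/(6·1)=13/12, b=Δ0−h0·(2M0+M1)/6=-97/12
seg 1: a=-4, c=M1/2=13/4, d=(M2−M1)/(6·3)=-13/36, b=Δ1−h1·(2M1+M2)/6=-29/6
t_q=1/2 → seg 0, τ=1/2; S=3+-97/12·τ+0·τ²+13/12·τ³=-29/32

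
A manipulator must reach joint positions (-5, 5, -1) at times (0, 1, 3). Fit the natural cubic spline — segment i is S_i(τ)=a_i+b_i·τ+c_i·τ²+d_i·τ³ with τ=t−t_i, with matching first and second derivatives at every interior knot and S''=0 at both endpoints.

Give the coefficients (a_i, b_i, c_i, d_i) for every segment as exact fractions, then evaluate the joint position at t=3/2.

Δ: Δ0=10, Δ1=-3
row 1: diag=6, rhs=-78; c'=1/3, d'=-13
back: M1=-13
M: M0=0, M1=-13, M2=0
seg 0: a=-5, c=M0/2=0, d=(M1−M0)/(6·1)=-13/6, b=Δ0−h0·(2M0+M1)/6=73/6
seg 1: a=5, c=M1/2=-13/2, d=(M2−M1)/(6·2)=13/12, b=Δ1−h1·(2M1+M2)/6=17/3
t_q=3/2 → seg 1, τ=1/2; S=5+17/3·τ+-13/2·τ²+13/12·τ³=203/32

  seg 0: a=-5 b=73/6 c=0 d=-13/6
  seg 1: a=5 b=17/3 c=-13/2 d=13/12
S(3/2) = 203/32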